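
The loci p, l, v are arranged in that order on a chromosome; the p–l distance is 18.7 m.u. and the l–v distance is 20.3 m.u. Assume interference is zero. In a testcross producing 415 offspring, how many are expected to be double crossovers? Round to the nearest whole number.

Map distances give recombination frequencies of 0.187 and 0.203 for the two intervals.
With no interference, expected double-crossover frequency = 0.187 × 0.203 = 0.03796.
Expected number = 0.03796 × 415 = 15.75 ≈ 16.

16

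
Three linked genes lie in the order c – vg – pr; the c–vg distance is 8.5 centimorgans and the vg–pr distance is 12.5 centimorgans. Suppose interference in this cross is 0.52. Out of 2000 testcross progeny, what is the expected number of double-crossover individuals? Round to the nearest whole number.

Map distances give recombination frequencies of 0.085 and 0.125 for the two intervals.
With interference 0.52 (so coincidence = 0.48), expected double-crossover frequency = 0.085 × 0.125 × 0.48 = 0.00510.
Expected number = 0.00510 × 2000 = 10.20 ≈ 10.

10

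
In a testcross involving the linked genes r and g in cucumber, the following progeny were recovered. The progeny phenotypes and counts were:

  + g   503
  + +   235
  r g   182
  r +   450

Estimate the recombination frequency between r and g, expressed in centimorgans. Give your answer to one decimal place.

30.4 centimorgans

The two most frequent classes, + g (503) and r + (450), are the parental types, so the F1 was + g / r +.
The recombinant classes are + + and r g: 235 + 182 = 417.
Recombination frequency = 417/1370 = 0.3044 ≈ 30.4%, i.e. 30.4 centimorgans.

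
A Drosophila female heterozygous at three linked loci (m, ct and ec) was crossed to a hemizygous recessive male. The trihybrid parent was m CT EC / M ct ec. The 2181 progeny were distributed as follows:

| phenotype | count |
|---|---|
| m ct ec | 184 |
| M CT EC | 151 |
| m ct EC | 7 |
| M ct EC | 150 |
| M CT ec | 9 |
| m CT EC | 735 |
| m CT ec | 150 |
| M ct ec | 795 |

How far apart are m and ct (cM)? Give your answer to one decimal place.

The two rarest classes, m ct EC and M CT ec, are the double crossovers. Comparing them with the parentals, only the ct allele has switched, so ct is the middle locus and the order is m – ct – ec.
Crossovers in the m–ct interval produce the single-crossover classes M CT EC and m ct ec (151 + 184 = 335) plus the double crossovers (16).
RF(m–ct) = (335 + 16) / 2181 = 351/2181 = 0.1609 → 16.1 cM.

16.1 cM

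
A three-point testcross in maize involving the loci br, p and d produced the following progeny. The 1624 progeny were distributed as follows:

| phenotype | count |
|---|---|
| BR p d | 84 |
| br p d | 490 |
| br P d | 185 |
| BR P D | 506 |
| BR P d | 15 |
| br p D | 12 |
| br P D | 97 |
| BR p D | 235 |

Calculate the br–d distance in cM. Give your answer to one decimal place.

The two most frequent reciprocal classes, BR P D and br p d, are the parental types, so the F1 was BR P D / br p d.
The two rarest classes, BR P d and br p D, are the double crossovers. Comparing them with the parentals, only the d allele has switched, so d is the middle locus and the order is br – d – p.
Crossovers in the br–d interval produce the single-crossover classes br P D and BR p d (97 + 84 = 181) plus the double crossovers (27).
RF(br–d) = (181 + 27) / 1624 = 208/1624 = 0.1281 → 12.8 cM.

12.8 cM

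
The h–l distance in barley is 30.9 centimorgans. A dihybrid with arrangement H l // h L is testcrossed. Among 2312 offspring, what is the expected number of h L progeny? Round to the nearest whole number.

799

A map distance of 30.9 centimorgans corresponds to a recombination frequency of 0.309.
The F1 is H l / h L, so h L is a parental gamete class with expected frequency (1 − r)/2 = 0.691/2 = 0.3455.
Expected number = 0.3455 × 2312 = 798.80 ≈ 799.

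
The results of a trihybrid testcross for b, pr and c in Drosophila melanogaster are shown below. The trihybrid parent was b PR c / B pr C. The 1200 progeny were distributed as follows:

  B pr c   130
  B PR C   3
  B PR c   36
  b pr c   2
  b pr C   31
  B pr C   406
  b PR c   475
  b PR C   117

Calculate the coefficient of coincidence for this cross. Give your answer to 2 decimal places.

The two rarest classes, b pr c and B PR C, are the double crossovers. Comparing them with the parentals, only the pr allele has switched, so pr is the middle locus and the order is c – pr – b.
c–pr: (247 + 5)/1200 = 0.2100; pr–b: (67 + 5)/1200 = 0.0600.
Expected DCO frequency = 0.2100 × 0.0600 ≈ 0.01260; observed = 5/1200 ≈ 0.00417.
Coefficient of coincidence = 0.00417/0.01260 ≈ 0.33.

0.33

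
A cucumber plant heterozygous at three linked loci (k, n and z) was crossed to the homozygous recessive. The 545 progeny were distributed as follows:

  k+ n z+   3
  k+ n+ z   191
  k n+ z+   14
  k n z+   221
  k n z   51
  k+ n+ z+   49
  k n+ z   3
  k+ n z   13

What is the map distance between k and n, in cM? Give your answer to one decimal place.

The two most frequent reciprocal classes, k n z+ and k+ n+ z, are the parental types, so the F1 was k n z+ / k+ n+ z.
The two rarest classes, k+ n z+ and k n+ z, are the double crossovers. Comparing them with the parentals, only the k allele has switched, so k is the middle locus and the order is z – k – n.
Crossovers in the k–n interval produce the single-crossover classes k n+ z+ and k+ n z (14 + 13 = 27) plus the double crossovers (6).
RF(k–n) = (27 + 6) / 545 = 33/545 = 0.0606 → 6.1 cM.

6.1 cM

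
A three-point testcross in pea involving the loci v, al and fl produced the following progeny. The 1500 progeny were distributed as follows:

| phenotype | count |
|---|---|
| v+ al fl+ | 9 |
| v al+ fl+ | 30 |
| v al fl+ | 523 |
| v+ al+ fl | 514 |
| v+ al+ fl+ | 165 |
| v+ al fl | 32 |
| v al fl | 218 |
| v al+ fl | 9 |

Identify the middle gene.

v

The two most frequent reciprocal classes, v al fl+ and v+ al+ fl, are the parental types, so the F1 was v al fl+ / v+ al+ fl.
The two rarest classes, v+ al fl+ and v al+ fl, are the double crossovers. Comparing them with the parentals, only the v allele has switched, so v is the middle locus and the order is fl – v – al.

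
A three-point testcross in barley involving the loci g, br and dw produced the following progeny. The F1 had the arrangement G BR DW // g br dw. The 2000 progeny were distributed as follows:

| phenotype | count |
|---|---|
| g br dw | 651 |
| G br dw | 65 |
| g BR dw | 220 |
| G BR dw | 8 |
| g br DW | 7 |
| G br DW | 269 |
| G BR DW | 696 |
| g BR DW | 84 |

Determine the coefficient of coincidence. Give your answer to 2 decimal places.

0.36

The two rarest classes, G BR dw and g br DW, are the double crossovers. Comparing them with the parentals, only the dw allele has switched, so dw is the middle locus and the order is br – dw – g.
br–dw: (489 + 15)/2000 = 0.2520; dw–g: (149 + 15)/2000 = 0.0820.
Expected DCO frequency = 0.2520 × 0.0820 ≈ 0.02066; observed = 15/2000 ≈ 0.00750.
Coefficient of coincidence = 0.00750/0.02066 ≈ 0.36.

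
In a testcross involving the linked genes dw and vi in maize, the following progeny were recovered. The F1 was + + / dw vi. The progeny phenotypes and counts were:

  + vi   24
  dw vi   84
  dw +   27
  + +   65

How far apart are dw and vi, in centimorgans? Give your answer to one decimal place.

25.5 centimorgans

The recombinant classes are + vi and dw +: 24 + 27 = 51.
Recombination frequency = 51/200 = 0.2550 ≈ 25.5%, i.e. 25.5 centimorgans.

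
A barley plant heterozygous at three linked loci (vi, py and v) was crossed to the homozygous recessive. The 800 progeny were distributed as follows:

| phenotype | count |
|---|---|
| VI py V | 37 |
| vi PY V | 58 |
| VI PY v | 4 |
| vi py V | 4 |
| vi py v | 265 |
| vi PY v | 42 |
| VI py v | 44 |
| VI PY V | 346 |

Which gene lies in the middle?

v

The two most frequent reciprocal classes, vi py v and VI PY V, are the parental types, so the F1 was vi py v / VI PY V.
The two rarest classes, vi py V and VI PY v, are the double crossovers. Comparing them with the parentals, only the v allele has switched, so v is the middle locus and the order is py – v – vi.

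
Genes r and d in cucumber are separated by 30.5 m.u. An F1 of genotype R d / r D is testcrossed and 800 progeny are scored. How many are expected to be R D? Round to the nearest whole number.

122

A map distance of 30.5 m.u. corresponds to a recombination frequency of 0.305.
The F1 is R d / r D, so R D is a recombinant gamete class with expected frequency r/2 = 0.305/2 = 0.1525.
Expected number = 0.1525 × 800 = 122.00 ≈ 122.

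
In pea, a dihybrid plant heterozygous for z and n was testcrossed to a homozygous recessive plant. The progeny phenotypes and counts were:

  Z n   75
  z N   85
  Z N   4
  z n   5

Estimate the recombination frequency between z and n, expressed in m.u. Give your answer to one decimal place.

5.3 m.u.

The two most frequent classes, Z n (75) and z N (85), are the parental types, so the F1 was Z n / z N.
The recombinant classes are Z N and z n: 4 + 5 = 9.
Recombination frequency = 9/169 = 0.0533 ≈ 5.3%, i.e. 5.3 m.u.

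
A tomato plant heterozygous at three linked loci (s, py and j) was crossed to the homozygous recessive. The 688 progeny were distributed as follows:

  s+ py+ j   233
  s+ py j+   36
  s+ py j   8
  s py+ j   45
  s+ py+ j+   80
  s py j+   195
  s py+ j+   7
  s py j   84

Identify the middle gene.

The two most frequent reciprocal classes, s+ py+ j and s py j+, are the parental types, so the F1 was s+ py+ j / s py j+.
The two rarest classes, s+ py j and s py+ j+, are the double crossovers. Comparing them with the parentals, only the py allele has switched, so py is the middle locus and the order is s – py – j.

py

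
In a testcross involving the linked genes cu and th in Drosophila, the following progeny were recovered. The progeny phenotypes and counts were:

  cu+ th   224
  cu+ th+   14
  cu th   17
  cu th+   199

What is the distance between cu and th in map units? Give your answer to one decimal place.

6.8 map units

The two most frequent classes, cu+ th (224) and cu th+ (199), are the parental types, so the F1 was cu+ th / cu th+.
The recombinant classes are cu+ th+ and cu th: 14 + 17 = 31.
Recombination frequency = 31/454 = 0.0683 ≈ 6.8%, i.e. 6.8 map units.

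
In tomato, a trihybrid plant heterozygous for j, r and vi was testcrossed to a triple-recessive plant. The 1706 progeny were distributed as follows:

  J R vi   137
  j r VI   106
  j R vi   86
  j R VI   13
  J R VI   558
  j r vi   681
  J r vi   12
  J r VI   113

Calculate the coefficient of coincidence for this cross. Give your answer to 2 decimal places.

0.71

The two most frequent reciprocal classes, J R VI and j r vi, are the parental types, so the F1 was J R VI / j r vi.
The two rarest classes, j R VI and J r vi, are the double crossovers. Comparing them with the parentals, only the j allele has switched, so j is the middle locus and the order is r – j – vi.
r–j: (199 + 25)/1706 = 0.1313; j–vi: (243 + 25)/1706 = 0.1571.
Expected DCO frequency = 0.1313 × 0.1571 ≈ 0.02063; observed = 25/1706 ≈ 0.01465.
Coefficient of coincidence = 0.01465/0.02063 ≈ 0.71.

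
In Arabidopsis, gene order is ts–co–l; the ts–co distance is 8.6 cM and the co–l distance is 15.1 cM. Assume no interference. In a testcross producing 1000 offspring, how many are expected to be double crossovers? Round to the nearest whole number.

13

Map distances give recombination frequencies of 0.086 and 0.151 for the two intervals.
With no interference, expected double-crossover frequency = 0.086 × 0.151 = 0.01299.
Expected number = 0.01299 × 1000 = 12.99 ≈ 13.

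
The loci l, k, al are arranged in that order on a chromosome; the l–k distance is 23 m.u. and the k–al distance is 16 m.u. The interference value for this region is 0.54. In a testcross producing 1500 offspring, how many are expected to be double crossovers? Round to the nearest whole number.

25

Map distances give recombination frequencies of 0.230 and 0.160 for the two intervals.
With interference 0.54 (so coincidence = 0.46), expected double-crossover frequency = 0.230 × 0.160 × 0.46 = 0.01693.
Expected number = 0.01693 × 1500 = 25.39 ≈ 25.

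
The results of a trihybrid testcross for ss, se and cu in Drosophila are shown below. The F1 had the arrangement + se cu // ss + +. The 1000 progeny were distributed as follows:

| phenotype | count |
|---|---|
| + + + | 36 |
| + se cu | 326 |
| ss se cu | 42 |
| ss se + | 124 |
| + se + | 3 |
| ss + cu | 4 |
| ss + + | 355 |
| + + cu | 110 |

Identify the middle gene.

The two rarest classes, + se + and ss + cu, are the double crossovers. Comparing them with the parentals, only the cu allele has switched, so cu is the middle locus and the order is ss – cu – se.

cu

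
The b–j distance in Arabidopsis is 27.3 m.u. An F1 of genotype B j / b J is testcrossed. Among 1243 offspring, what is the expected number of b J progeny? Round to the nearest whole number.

A map distance of 27.3 m.u. corresponds to a recombination frequency of 0.273.
The F1 is B j / b J, so b J is a parental gamete class with expected frequency (1 − r)/2 = 0.727/2 = 0.3635.
Expected number = 0.3635 × 1243 = 451.83 ≈ 452.

452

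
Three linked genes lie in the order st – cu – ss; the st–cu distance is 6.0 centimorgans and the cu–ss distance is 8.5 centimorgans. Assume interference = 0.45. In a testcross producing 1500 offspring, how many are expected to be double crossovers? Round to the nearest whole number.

4

Map distances give recombination frequencies of 0.060 and 0.085 for the two intervals.
With interference 0.45 (so coincidence = 0.55), expected double-crossover frequency = 0.060 × 0.085 × 0.55 = 0.00281.
Expected number = 0.00281 × 1500 = 4.21 ≈ 4.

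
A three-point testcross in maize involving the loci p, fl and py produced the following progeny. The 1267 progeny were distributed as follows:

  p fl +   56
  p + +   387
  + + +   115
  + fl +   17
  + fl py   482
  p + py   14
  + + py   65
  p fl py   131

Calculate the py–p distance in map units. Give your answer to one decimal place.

21.9 map units

The two most frequent reciprocal classes, + fl py and p + +, are the parental types, so the F1 was + fl py / p + +.
The two rarest classes, + fl + and p + py, are the double crossovers. Comparing them with the parentals, only the py allele has switched, so py is the middle locus and the order is fl – py – p.
Crossovers in the py–p interval produce the single-crossover classes p fl py and + + + (131 + 115 = 246) plus the double crossovers (31).
RF(py–p) = (246 + 31) / 1267 = 277/1267 = 0.2186 → 21.9 map units.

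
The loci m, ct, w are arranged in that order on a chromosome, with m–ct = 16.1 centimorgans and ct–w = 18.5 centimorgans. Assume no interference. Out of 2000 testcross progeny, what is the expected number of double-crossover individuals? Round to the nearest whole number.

60

Map distances give recombination frequencies of 0.161 and 0.185 for the two intervals.
With no interference, expected double-crossover frequency = 0.161 × 0.185 = 0.02978.
Expected number = 0.02978 × 2000 = 59.57 ≈ 60.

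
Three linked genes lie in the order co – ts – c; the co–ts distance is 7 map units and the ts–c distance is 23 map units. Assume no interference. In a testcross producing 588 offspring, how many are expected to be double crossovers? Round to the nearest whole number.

9

Map distances give recombination frequencies of 0.070 and 0.230 for the two intervals.
With no interference, expected double-crossover frequency = 0.070 × 0.230 = 0.01610.
Expected number = 0.01610 × 588 = 9.47 ≈ 9.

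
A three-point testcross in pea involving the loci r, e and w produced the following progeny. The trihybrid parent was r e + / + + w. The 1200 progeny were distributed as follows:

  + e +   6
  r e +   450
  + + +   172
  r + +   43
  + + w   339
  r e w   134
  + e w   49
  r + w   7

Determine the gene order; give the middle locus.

r

The two rarest classes, + e + and r + w, are the double crossovers. Comparing them with the parentals, only the r allele has switched, so r is the middle locus and the order is e – r – w.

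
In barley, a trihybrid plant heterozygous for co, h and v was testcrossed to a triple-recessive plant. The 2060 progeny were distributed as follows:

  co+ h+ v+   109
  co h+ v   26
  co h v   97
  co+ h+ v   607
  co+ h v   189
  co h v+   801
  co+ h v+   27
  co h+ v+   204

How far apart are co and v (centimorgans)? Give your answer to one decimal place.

The two most frequent reciprocal classes, co+ h+ v and co h v+, are the parental types, so the F1 was co+ h+ v / co h v+.
The two rarest classes, co h+ v and co+ h v+, are the double crossovers. Comparing them with the parentals, only the co allele has switched, so co is the middle locus and the order is h – co – v.
Crossovers in the co–v interval produce the single-crossover classes co+ h+ v+ and co h v (109 + 97 = 206) plus the double crossovers (53).
RF(co–v) = (206 + 53) / 2060 = 259/2060 = 0.1257 → 12.6 centimorgans.

12.6 centimorgans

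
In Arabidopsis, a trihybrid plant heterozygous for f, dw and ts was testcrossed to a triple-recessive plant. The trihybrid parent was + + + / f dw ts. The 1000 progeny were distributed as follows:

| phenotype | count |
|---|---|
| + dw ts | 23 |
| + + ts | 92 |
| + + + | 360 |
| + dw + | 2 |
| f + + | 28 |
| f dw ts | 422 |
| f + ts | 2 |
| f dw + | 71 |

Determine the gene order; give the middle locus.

The two rarest classes, + dw + and f + ts, are the double crossovers. Comparing them with the parentals, only the dw allele has switched, so dw is the middle locus and the order is f – dw – ts.

dw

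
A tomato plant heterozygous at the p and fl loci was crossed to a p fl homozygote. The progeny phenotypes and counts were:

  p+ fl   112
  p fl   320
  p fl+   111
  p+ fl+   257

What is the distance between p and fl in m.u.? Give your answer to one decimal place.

27.9 m.u.

The two most frequent classes, p+ fl+ (257) and p fl (320), are the parental types, so the F1 was p+ fl+ / p fl.
The recombinant classes are p+ fl and p fl+: 112 + 111 = 223.
Recombination frequency = 223/800 = 0.2787 ≈ 27.9%, i.e. 27.9 m.u.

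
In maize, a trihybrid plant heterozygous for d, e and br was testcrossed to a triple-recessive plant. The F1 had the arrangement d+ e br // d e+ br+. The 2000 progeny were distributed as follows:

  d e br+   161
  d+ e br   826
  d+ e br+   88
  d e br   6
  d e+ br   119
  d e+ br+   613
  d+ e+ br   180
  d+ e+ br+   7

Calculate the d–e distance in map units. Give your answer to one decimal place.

17.7 map units

The two rarest classes, d e br and d+ e+ br+, are the double crossovers. Comparing them with the parentals, only the d allele has switched, so d is the middle locus and the order is br – d – e.
Crossovers in the d–e interval produce the single-crossover classes d+ e+ br and d e br+ (180 + 161 = 341) plus the double crossovers (13).
RF(d–e) = (341 + 13) / 2000 = 354/2000 = 0.1770 → 17.7 map units.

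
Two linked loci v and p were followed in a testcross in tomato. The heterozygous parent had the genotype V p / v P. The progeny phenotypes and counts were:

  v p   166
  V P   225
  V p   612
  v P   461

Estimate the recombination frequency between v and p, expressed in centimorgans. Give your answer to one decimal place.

26.7 centimorgans

The recombinant classes are V P and v p: 225 + 166 = 391.
Recombination frequency = 391/1464 = 0.2671 ≈ 26.7%, i.e. 26.7 centimorgans.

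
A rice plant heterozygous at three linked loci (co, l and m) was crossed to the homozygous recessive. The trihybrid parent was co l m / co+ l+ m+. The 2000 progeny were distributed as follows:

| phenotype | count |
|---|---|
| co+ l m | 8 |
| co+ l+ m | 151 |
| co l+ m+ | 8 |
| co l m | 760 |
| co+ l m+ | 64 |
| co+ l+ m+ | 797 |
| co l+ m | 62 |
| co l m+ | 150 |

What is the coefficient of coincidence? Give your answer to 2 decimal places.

The two rarest classes, co+ l m and co l+ m+, are the double crossovers. Comparing them with the parentals, only the co allele has switched, so co is the middle locus and the order is l – co – m.
l–co: (126 + 16)/2000 = 0.0710; co–m: (301 + 16)/2000 = 0.1585.
Expected DCO frequency = 0.0710 × 0.1585 ≈ 0.01125; observed = 16/2000 ≈ 0.00800.
Coefficient of coincidence = 0.00800/0.01125 ≈ 0.71.

0.71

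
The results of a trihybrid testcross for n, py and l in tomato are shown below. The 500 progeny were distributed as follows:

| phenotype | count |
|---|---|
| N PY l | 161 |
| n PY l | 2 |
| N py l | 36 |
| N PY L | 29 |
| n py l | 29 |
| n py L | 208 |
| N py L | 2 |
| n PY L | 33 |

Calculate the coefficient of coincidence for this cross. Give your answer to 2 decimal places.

The two most frequent reciprocal classes, n py L and N PY l, are the parental types, so the F1 was n py L / N PY l.
The two rarest classes, N py L and n PY l, are the double crossovers. Comparing them with the parentals, only the n allele has switched, so n is the middle locus and the order is l – n – py.
l–n: (58 + 4)/500 = 0.1240; n–py: (69 + 4)/500 = 0.1460.
Expected DCO frequency = 0.1240 × 0.1460 ≈ 0.01810; observed = 4/500 ≈ 0.00800.
Coefficient of coincidence = 0.00800/0.01810 ≈ 0.44.

0.44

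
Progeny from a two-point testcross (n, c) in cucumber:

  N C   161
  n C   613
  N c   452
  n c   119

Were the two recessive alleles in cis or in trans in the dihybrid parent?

The two most frequent classes are N c (452) and n C (613); these are the parental (non-recombinant) types.
So the F1 carried N c on one chromosome and n C on the other — the recessive alleles are on opposite chromosomes (trans / repulsion).

trans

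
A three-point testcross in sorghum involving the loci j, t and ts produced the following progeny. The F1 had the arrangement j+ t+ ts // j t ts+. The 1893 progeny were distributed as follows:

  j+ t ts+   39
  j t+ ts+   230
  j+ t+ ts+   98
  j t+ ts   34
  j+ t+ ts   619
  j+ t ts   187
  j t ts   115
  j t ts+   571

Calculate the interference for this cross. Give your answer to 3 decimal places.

The two rarest classes, j t+ ts and j+ t ts+, are the double crossovers. Comparing them with the parentals, only the j allele has switched, so j is the middle locus and the order is t – j – ts.
t–j: (417 + 73)/1893 = 0.2588; j–ts: (213 + 73)/1893 = 0.1511.
Expected DCO frequency = 0.2588 × 0.1511 ≈ 0.03910; observed = 73/1893 ≈ 0.03856.
Coefficient of coincidence = 0.03856/0.03910 ≈ 0.986; interference = 1 − 0.986 = 0.014.

0.014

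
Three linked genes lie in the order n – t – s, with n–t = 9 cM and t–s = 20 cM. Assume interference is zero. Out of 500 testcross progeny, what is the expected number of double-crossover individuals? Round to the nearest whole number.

9

Map distances give recombination frequencies of 0.090 and 0.200 for the two intervals.
With no interference, expected double-crossover frequency = 0.090 × 0.200 = 0.01800.
Expected number = 0.01800 × 500 = 9.00 ≈ 9.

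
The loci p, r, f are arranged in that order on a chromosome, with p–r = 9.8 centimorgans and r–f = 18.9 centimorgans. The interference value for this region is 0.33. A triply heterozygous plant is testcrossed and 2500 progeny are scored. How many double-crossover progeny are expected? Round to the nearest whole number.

31

Map distances give recombination frequencies of 0.098 and 0.189 for the two intervals.
With interference 0.33 (so coincidence = 0.67), expected double-crossover frequency = 0.098 × 0.189 × 0.67 = 0.01241.
Expected number = 0.01241 × 2500 = 31.02 ≈ 31.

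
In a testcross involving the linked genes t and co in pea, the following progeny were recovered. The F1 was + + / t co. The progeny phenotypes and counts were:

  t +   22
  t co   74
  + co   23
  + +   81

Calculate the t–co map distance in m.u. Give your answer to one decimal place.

22.5 m.u.

The recombinant classes are + co and t +: 23 + 22 = 45.
Recombination frequency = 45/200 = 0.2250 ≈ 22.5%, i.e. 22.5 m.u.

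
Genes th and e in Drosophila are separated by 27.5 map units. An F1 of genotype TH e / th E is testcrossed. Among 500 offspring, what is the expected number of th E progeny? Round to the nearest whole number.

A map distance of 27.5 map units corresponds to a recombination frequency of 0.275.
The F1 is TH e / th E, so th E is a parental gamete class with expected frequency (1 − r)/2 = 0.725/2 = 0.3625.
Expected number = 0.3625 × 500 = 181.25 ≈ 181.

181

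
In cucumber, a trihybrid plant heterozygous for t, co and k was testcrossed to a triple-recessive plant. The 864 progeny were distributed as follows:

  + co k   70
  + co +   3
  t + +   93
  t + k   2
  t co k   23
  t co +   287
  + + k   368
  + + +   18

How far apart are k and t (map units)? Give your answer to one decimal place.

5.3 map units

The two most frequent reciprocal classes, t co + and + + k, are the parental types, so the F1 was t co + / + + k.
The two rarest classes, + co + and t + k, are the double crossovers. Comparing them with the parentals, only the t allele has switched, so t is the middle locus and the order is k – t – co.
Crossovers in the k–t interval produce the single-crossover classes t co k and + + + (23 + 18 = 41) plus the double crossovers (5).
RF(k–t) = (41 + 5) / 864 = 46/864 = 0.0532 → 5.3 map units.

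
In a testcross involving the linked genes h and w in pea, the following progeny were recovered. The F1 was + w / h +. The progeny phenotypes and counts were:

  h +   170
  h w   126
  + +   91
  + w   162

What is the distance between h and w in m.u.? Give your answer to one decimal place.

The recombinant classes are + + and h w: 91 + 126 = 217.
Recombination frequency = 217/549 = 0.3953 ≈ 39.5%, i.e. 39.5 m.u.

39.5 m.u.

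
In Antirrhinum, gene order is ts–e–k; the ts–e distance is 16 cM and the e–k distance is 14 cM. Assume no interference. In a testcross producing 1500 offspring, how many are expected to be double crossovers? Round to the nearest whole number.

Map distances give recombination frequencies of 0.160 and 0.140 for the two intervals.
With no interference, expected double-crossover frequency = 0.160 × 0.140 = 0.02240.
Expected number = 0.02240 × 1500 = 33.60 ≈ 34.

34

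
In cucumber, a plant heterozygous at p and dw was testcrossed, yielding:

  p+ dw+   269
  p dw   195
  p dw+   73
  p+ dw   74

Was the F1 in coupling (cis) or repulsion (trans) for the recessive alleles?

The two most frequent classes are p+ dw+ (269) and p dw (195); these are the parental (non-recombinant) types.
So the F1 carried p+ dw+ on one chromosome and p dw on the other — the recessive alleles are on the same chromosome (cis / coupling).

cis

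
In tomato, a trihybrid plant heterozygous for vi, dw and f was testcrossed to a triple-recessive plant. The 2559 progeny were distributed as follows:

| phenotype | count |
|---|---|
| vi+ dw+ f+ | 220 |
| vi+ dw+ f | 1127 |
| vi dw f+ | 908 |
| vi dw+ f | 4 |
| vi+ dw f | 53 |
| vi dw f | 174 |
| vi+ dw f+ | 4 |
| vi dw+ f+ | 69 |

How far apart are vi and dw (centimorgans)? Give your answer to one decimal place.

The two most frequent reciprocal classes, vi+ dw+ f and vi dw f+, are the parental types, so the F1 was vi+ dw+ f / vi dw f+.
The two rarest classes, vi dw+ f and vi+ dw f+, are the double crossovers. Comparing them with the parentals, only the vi allele has switched, so vi is the middle locus and the order is f – vi – dw.
Crossovers in the vi–dw interval produce the single-crossover classes vi+ dw f and vi dw+ f+ (53 + 69 = 122) plus the double crossovers (8).
RF(vi–dw) = (122 + 8) / 2559 = 130/2559 = 0.0508 → 5.1 centimorgans.

5.1 centimorgans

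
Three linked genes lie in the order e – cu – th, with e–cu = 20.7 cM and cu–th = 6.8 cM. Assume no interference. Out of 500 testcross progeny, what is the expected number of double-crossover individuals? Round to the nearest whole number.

7

Map distances give recombination frequencies of 0.207 and 0.068 for the two intervals.
With no interference, expected double-crossover frequency = 0.207 × 0.068 = 0.01408.
Expected number = 0.01408 × 500 = 7.04 ≈ 7.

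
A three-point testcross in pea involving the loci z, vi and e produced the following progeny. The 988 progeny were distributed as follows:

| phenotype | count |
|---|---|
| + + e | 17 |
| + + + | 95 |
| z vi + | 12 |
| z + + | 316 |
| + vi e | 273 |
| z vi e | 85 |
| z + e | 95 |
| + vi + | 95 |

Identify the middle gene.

vi

The two most frequent reciprocal classes, + vi e and z + +, are the parental types, so the F1 was + vi e / z + +.
The two rarest classes, + + e and z vi +, are the double crossovers. Comparing them with the parentals, only the vi allele has switched, so vi is the middle locus and the order is z – vi – e.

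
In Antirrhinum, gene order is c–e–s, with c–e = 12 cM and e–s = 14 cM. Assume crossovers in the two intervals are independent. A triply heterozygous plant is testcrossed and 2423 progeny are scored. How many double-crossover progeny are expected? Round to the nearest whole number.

41

Map distances give recombination frequencies of 0.120 and 0.140 for the two intervals.
With no interference, expected double-crossover frequency = 0.120 × 0.140 = 0.01680.
Expected number = 0.01680 × 2423 = 40.71 ≈ 41.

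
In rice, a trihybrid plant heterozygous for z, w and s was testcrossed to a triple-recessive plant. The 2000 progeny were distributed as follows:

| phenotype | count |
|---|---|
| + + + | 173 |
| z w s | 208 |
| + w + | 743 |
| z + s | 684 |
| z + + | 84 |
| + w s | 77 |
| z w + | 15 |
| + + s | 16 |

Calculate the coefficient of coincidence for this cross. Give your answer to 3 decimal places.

The two most frequent reciprocal classes, + w + and z + s, are the parental types, so the F1 was + w + / z + s.
The two rarest classes, z w + and + + s, are the double crossovers. Comparing them with the parentals, only the z allele has switched, so z is the middle locus and the order is s – z – w.
s–z: (161 + 31)/2000 = 0.0960; z–w: (381 + 31)/2000 = 0.2060.
Expected DCO frequency = 0.0960 × 0.2060 ≈ 0.01978; observed = 31/2000 ≈ 0.01550.
Coefficient of coincidence = 0.01550/0.01978 ≈ 0.784.

0.784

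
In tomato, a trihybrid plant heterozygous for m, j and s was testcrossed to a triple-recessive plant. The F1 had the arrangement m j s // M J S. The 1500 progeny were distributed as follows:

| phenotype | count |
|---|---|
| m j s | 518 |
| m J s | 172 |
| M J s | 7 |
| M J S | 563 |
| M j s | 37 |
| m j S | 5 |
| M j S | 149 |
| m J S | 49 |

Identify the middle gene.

s

The two rarest classes, m j S and M J s, are the double crossovers. Comparing them with the parentals, only the s allele has switched, so s is the middle locus and the order is m – s – j.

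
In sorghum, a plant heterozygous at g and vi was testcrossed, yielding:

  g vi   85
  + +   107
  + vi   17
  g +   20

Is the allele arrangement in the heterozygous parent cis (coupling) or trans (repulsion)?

The two most frequent classes are + + (107) and g vi (85); these are the parental (non-recombinant) types.
So the F1 carried + + on one chromosome and g vi on the other — the recessive alleles are on the same chromosome (cis / coupling).

cis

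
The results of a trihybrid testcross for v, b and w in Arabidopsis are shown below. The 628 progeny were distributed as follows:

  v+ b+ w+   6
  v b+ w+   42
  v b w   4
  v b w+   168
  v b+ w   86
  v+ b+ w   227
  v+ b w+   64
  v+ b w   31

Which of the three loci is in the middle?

The two most frequent reciprocal classes, v+ b+ w and v b w+, are the parental types, so the F1 was v+ b+ w / v b w+.
The two rarest classes, v+ b+ w+ and v b w, are the double crossovers. Comparing them with the parentals, only the w allele has switched, so w is the middle locus and the order is v – w – b.

w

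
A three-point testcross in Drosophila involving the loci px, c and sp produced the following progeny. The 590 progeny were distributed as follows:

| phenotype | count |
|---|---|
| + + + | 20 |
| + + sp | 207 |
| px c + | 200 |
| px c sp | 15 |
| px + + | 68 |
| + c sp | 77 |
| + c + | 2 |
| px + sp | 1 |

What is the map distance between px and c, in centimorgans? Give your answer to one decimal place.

The two most frequent reciprocal classes, + + sp and px c +, are the parental types, so the F1 was + + sp / px c +.
The two rarest classes, px + sp and + c +, are the double crossovers. Comparing them with the parentals, only the px allele has switched, so px is the middle locus and the order is sp – px – c.
Crossovers in the px–c interval produce the single-crossover classes + c sp and px + + (77 + 68 = 145) plus the double crossovers (3).
RF(px–c) = (145 + 3) / 590 = 148/590 = 0.2508 → 25.1 centimorgans.

25.1 centimorgans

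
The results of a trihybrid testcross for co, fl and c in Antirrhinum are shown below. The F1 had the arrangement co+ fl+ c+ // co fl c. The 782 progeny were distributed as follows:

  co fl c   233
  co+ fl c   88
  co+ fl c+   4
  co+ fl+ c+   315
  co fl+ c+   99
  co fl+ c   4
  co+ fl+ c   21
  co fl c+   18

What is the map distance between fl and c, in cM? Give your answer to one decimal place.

The two rarest classes, co+ fl c+ and co fl+ c, are the double crossovers. Comparing them with the parentals, only the fl allele has switched, so fl is the middle locus and the order is co – fl – c.
Crossovers in the fl–c interval produce the single-crossover classes co+ fl+ c and co fl c+ (21 + 18 = 39) plus the double crossovers (8).
RF(fl–c) = (39 + 8) / 782 = 47/782 = 0.0601 → 6.0 cM.

6.0 cM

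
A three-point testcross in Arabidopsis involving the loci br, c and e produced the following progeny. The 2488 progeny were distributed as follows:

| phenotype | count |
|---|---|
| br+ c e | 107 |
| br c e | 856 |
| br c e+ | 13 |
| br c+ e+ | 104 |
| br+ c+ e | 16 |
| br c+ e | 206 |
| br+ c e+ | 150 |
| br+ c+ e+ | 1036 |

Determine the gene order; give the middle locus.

e

The two most frequent reciprocal classes, br+ c+ e+ and br c e, are the parental types, so the F1 was br+ c+ e+ / br c e.
The two rarest classes, br+ c+ e and br c e+, are the double crossovers. Comparing them with the parentals, only the e allele has switched, so e is the middle locus and the order is br – e – c.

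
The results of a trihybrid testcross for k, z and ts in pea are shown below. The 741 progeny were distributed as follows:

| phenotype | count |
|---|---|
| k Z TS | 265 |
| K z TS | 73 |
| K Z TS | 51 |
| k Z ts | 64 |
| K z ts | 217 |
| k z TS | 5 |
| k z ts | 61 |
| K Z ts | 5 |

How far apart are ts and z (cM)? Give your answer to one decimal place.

The two most frequent reciprocal classes, k Z TS and K z ts, are the parental types, so the F1 was k Z TS / K z ts.
The two rarest classes, k z TS and K Z ts, are the double crossovers. Comparing them with the parentals, only the z allele has switched, so z is the middle locus and the order is ts – z – k.
Crossovers in the ts–z interval produce the single-crossover classes k Z ts and K z TS (64 + 73 = 137) plus the double crossovers (10).
RF(ts–z) = (137 + 10) / 741 = 147/741 = 0.1984 → 19.8 cM.

19.8 cM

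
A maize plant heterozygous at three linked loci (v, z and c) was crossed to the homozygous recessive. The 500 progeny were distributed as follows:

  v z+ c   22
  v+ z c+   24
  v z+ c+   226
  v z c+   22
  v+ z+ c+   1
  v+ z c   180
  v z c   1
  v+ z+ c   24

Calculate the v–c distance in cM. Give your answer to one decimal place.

The two most frequent reciprocal classes, v+ z c and v z+ c+, are the parental types, so the F1 was v+ z c / v z+ c+.
The two rarest classes, v z c and v+ z+ c+, are the double crossovers. Comparing them with the parentals, only the v allele has switched, so v is the middle locus and the order is c – v – z.
Crossovers in the c–v interval produce the single-crossover classes v+ z c+ and v z+ c (24 + 22 = 46) plus the double crossovers (2).
RF(c–v) = (46 + 2) / 500 = 48/500 = 0.0960 → 9.6 cM.

9.6 cM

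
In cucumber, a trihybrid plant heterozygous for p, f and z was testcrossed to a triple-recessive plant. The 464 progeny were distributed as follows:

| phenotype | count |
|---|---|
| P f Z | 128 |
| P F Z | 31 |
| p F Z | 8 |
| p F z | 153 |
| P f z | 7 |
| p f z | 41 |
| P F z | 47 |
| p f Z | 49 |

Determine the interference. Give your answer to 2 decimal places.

The two most frequent reciprocal classes, P f Z and p F z, are the parental types, so the F1 was P f Z / p F z.
The two rarest classes, P f z and p F Z, are the double crossovers. Comparing them with the parentals, only the z allele has switched, so z is the middle locus and the order is f – z – p.
f–z: (72 + 15)/464 = 0.1875; z–p: (96 + 15)/464 = 0.2392.
Expected DCO frequency = 0.1875 × 0.2392 ≈ 0.04485; observed = 15/464 ≈ 0.03233.
Coefficient of coincidence = 0.03233/0.04485 ≈ 0.72; interference = 1 − 0.72 = 0.28.

0.28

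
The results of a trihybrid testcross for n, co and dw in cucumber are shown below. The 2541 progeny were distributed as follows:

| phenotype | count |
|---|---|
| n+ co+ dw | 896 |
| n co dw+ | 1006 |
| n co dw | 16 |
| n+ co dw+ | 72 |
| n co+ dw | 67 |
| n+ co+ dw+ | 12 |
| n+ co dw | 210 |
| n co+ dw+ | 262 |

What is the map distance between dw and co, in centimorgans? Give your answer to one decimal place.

19.7 centimorgans

The two most frequent reciprocal classes, n co dw+ and n+ co+ dw, are the parental types, so the F1 was n co dw+ / n+ co+ dw.
The two rarest classes, n co dw and n+ co+ dw+, are the double crossovers. Comparing them with the parentals, only the dw allele has switched, so dw is the middle locus and the order is co – dw – n.
Crossovers in the co–dw interval produce the single-crossover classes n co+ dw+ and n+ co dw (262 + 210 = 472) plus the double crossovers (28).
RF(co–dw) = (472 + 28) / 2541 = 500/2541 = 0.1968 → 19.7 centimorgans.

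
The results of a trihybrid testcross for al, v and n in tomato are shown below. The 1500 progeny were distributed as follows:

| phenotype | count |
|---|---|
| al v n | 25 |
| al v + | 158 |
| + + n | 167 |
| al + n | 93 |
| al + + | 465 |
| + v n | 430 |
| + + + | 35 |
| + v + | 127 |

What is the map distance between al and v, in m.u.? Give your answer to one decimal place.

25.7 m.u.

The two most frequent reciprocal classes, + v n and al + +, are the parental types, so the F1 was + v n / al + +.
The two rarest classes, al v n and + + +, are the double crossovers. Comparing them with the parentals, only the al allele has switched, so al is the middle locus and the order is v – al – n.
Crossovers in the v–al interval produce the single-crossover classes + + n and al v + (167 + 158 = 325) plus the double crossovers (60).
RF(v–al) = (325 + 60) / 1500 = 385/1500 = 0.2567 → 25.7 m.u.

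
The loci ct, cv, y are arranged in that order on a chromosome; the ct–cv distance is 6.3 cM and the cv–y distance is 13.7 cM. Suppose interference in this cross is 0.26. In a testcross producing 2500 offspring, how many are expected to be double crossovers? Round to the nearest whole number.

16

Map distances give recombination frequencies of 0.063 and 0.137 for the two intervals.
With interference 0.26 (so coincidence = 0.74), expected double-crossover frequency = 0.063 × 0.137 × 0.74 = 0.00639.
Expected number = 0.00639 × 2500 = 15.97 ≈ 16.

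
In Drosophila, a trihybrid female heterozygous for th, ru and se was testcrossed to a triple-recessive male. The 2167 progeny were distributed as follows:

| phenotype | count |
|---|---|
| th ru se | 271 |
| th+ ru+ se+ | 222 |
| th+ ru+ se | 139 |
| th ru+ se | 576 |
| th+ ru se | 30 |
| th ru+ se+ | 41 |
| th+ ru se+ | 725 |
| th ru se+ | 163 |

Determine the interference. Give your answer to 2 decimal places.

0.27

The two most frequent reciprocal classes, th+ ru se+ and th ru+ se, are the parental types, so the F1 was th+ ru se+ / th ru+ se.
The two rarest classes, th+ ru se and th ru+ se+, are the double crossovers. Comparing them with the parentals, only the se allele has switched, so se is the middle locus and the order is th – se – ru.
th–se: (302 + 71)/2167 = 0.1721; se–ru: (493 + 71)/2167 = 0.2603.
Expected DCO frequency = 0.1721 × 0.2603 ≈ 0.04480; observed = 71/2167 ≈ 0.03276.
Coefficient of coincidence = 0.03276/0.04480 ≈ 0.73; interference = 1 − 0.73 = 0.27.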